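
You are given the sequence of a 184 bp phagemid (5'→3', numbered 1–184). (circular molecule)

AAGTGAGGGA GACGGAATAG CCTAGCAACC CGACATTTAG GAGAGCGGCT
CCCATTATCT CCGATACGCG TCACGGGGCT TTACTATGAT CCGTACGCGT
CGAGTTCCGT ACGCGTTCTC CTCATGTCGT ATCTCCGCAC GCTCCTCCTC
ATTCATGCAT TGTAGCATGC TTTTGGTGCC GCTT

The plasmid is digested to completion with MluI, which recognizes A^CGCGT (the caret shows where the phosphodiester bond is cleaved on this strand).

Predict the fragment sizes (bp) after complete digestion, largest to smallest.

139, 29, 16 bp

MluI sites (ACGCGT) start at positions 66, 95, 111.
MluI cuts after the first base of each site, so after positions 66, 95, 111.
Circular molecule, 3 cuts → 3 fragments:
  67–95 → 29 bp
  96–111 → 16 bp
  112–184 then 1–66 → 73 + 66 = 139 bp
Sorted largest to smallest: 139, 29, 16 bp.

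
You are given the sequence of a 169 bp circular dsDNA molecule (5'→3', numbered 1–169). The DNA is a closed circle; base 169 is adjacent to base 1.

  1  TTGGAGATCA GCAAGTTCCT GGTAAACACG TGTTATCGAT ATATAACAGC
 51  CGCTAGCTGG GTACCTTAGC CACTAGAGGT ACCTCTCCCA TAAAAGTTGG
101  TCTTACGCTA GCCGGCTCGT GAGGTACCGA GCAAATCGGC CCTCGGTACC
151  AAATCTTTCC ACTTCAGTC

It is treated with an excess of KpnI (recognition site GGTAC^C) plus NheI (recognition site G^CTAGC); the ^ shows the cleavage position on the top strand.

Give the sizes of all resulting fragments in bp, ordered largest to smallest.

72, 25, 22, 20, 18, 12 bp

KpnI sites (GGTACC) start at positions 60, 78, 123, 145.
KpnI cuts after base 5 of each site (before the last base), so after positions 64, 82, 127, 149.
NheI sites (GCTAGC) start at positions 52, 107.
NheI cuts after the first base of each site, so after positions 52, 107.
Combined cut positions: 52, 64, 82, 107, 127, 149.
Circular molecule, 6 cuts → 6 fragments:
  53–64 → 12 bp
  65–82 → 18 bp
  83–107 → 25 bp
  108–127 → 20 bp
  128–149 → 22 bp
  150–169 then 1–52 → 20 + 52 = 72 bp
Sorted largest to smallest: 72, 25, 22, 20, 18, 12 bp.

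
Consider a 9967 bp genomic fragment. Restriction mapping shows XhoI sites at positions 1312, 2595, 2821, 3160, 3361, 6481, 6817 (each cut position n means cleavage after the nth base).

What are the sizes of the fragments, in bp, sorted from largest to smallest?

Linear molecule, 7 cuts → 8 fragments:
  1312 − 0 = 1312 bp
  2595 − 1312 = 1283 bp
  2821 − 2595 = 226 bp
  3160 − 2821 = 339 bp
  3361 − 3160 = 201 bp
  6481 − 3361 = 3120 bp
  6817 − 6481 = 336 bp
  9967 − 6817 = 3150 bp
Sorted largest to smallest: 3150, 3120, 1312, 1283, 339, 336, 226, 201 bp.

3150, 3120, 1312, 1283, 339, 336, 226, 201 bp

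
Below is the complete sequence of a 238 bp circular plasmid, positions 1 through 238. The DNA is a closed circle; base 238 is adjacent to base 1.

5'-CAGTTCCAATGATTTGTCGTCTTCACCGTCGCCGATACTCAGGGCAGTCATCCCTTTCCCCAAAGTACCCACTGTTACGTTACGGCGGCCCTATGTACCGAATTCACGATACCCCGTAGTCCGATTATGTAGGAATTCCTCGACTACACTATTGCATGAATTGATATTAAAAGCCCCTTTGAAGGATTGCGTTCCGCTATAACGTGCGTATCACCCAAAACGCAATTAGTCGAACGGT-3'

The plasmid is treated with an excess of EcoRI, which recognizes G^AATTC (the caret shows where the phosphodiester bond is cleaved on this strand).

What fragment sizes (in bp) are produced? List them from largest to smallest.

EcoRI sites (GAATTC) start at positions 100, 133.
EcoRI cuts after the first base of each site, so after positions 100, 133.
Circular molecule, 2 cuts → 2 fragments:
  101–133 → 33 bp
  134–238 then 1–100 → 105 + 100 = 205 bp
Sorted largest to smallest: 205, 33 bp.

205, 33 bp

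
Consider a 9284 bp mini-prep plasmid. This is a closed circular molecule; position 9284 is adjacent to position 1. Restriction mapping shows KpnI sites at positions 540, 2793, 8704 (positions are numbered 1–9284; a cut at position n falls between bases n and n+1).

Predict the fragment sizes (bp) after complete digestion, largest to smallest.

5911, 2253, 1120 bp

Circular molecule, 3 cuts → 3 fragments:
  2793 − 540 = 2253 bp
  8704 − 2793 = 5911 bp
  wrap: 9284 − 8704 + 540 = 1120 bp
Sorted largest to smallest: 5911, 2253, 1120 bp.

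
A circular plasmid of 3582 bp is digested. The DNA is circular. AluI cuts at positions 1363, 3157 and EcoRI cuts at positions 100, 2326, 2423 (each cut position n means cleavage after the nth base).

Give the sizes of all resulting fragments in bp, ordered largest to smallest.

1263, 963, 734, 525, 97 bp

Combined cut positions (sorted): 100, 1363, 2326, 2423, 3157.
Circular molecule, 5 cuts → 5 fragments:
  1363 − 100 = 1263 bp
  2326 − 1363 = 963 bp
  2423 − 2326 = 97 bp
  3157 − 2423 = 734 bp
  wrap: 3582 − 3157 + 100 = 525 bp
Sorted largest to smallest: 1263, 963, 734, 525, 97 bp.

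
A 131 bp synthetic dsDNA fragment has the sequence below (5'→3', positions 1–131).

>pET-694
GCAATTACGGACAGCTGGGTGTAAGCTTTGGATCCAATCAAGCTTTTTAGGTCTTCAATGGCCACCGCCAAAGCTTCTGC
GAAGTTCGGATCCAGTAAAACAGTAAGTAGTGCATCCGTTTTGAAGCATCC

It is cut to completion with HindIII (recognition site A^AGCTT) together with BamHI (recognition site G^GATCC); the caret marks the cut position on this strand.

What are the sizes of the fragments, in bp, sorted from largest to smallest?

43, 31, 23, 17, 10, 7 bp

HindIII sites (AAGCTT) start at positions 23, 40, 71.
HindIII cuts after the first base of each site, so after positions 23, 40, 71.
BamHI sites (GGATCC) start at positions 30, 88.
BamHI cuts after the first base of each site, so after positions 30, 88.
Combined cut positions: 23, 30, 40, 71, 88.
Linear molecule, 5 cuts → 6 fragments:
  1–23 → 23 bp
  24–30 → 7 bp
  31–40 → 10 bp
  41–71 → 31 bp
  72–88 → 17 bp
  89–131 → 43 bp
Sorted largest to smallest: 43, 31, 23, 17, 10, 7 bp.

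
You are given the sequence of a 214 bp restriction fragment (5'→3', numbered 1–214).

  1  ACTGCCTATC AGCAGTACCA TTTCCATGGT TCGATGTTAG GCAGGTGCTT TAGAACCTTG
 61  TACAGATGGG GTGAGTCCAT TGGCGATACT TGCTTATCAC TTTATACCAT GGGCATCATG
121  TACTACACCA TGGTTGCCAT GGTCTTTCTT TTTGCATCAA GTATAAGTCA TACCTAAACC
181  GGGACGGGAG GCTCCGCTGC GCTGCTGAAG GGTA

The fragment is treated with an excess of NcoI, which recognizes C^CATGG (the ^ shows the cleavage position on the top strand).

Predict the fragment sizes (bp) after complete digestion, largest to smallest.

NcoI sites (CCATGG) start at positions 24, 107, 128, 137.
NcoI cuts after the first base of each site, so after positions 24, 107, 128, 137.
Linear molecule, 4 cuts → 5 fragments:
  1–24 → 24 bp
  25–107 → 83 bp
  108–128 → 21 bp
  129–137 → 9 bp
  138–214 → 77 bp
Sorted largest to smallest: 83, 77, 24, 21, 9 bp.

83, 77, 24, 21, 9 bp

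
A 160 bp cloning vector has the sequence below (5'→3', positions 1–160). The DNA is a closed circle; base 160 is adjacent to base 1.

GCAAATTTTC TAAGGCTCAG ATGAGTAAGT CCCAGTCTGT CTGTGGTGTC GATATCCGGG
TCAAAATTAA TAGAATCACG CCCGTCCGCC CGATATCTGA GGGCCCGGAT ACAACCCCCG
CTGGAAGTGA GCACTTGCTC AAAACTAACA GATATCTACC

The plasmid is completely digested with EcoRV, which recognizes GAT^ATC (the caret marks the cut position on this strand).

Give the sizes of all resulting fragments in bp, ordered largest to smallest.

60, 59, 41 bp

EcoRV sites (GATATC) start at positions 51, 92, 151.
EcoRV cuts after base 3 of each site, so after positions 53, 94, 153.
Circular molecule, 3 cuts → 3 fragments:
  54–94 → 41 bp
  95–153 → 59 bp
  154–160 then 1–53 → 7 + 53 = 60 bp
Sorted largest to smallest: 60, 59, 41 bp.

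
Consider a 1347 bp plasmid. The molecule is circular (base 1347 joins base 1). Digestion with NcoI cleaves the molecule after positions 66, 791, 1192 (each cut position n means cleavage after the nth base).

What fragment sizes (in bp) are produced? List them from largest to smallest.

725, 401, 221 bp

Circular molecule, 3 cuts → 3 fragments:
  791 − 66 = 725 bp
  1192 − 791 = 401 bp
  wrap: 1347 − 1192 + 66 = 221 bp
Sorted largest to smallest: 725, 401, 221 bp.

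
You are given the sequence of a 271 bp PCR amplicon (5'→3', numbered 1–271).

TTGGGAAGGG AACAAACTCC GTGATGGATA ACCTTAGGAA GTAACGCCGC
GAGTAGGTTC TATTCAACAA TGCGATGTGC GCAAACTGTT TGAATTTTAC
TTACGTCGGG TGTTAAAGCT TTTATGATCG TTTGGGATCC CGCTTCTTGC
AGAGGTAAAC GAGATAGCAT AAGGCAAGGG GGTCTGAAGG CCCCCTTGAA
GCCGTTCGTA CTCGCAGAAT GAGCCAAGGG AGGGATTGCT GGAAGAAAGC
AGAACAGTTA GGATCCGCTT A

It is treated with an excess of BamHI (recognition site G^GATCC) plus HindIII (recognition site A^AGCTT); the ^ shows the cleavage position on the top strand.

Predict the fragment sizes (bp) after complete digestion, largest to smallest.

126, 116, 19, 10 bp

BamHI sites (GGATCC) start at positions 135, 261.
BamHI cuts after the first base of each site, so after positions 135, 261.
The HindIII site (AAGCTT) starts at position 116.
HindIII cuts after the first base of each site, so after position 116.
Combined cut positions: 116, 135, 261.
Linear molecule, 3 cuts → 4 fragments:
  1–116 → 116 bp
  117–135 → 19 bp
  136–261 → 126 bp
  262–271 → 10 bp
Sorted largest to smallest: 126, 116, 19, 10 bp.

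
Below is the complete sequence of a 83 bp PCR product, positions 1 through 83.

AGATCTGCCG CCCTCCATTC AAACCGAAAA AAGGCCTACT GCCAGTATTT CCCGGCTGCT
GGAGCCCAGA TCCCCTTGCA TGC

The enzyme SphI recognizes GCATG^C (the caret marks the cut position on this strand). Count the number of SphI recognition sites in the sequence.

GCATGC occurs starting at position 78.
SphI cuts at 1 site.

1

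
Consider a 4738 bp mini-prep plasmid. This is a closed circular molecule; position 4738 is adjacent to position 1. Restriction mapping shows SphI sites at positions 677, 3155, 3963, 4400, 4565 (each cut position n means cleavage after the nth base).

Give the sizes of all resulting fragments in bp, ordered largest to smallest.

Circular molecule, 5 cuts → 5 fragments:
  3155 − 677 = 2478 bp
  3963 − 3155 = 808 bp
  4400 − 3963 = 437 bp
  4565 − 4400 = 165 bp
  wrap: 4738 − 4565 + 677 = 850 bp
Sorted largest to smallest: 2478, 850, 808, 437, 165 bp.

2478, 850, 808, 437, 165 bp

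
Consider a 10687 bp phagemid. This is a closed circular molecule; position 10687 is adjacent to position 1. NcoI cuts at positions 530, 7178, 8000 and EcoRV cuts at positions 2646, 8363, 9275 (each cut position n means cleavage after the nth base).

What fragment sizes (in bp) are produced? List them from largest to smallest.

4532, 2116, 1942, 912, 822, 363 bp

Combined cut positions (sorted): 530, 2646, 7178, 8000, 8363, 9275.
Circular molecule, 6 cuts → 6 fragments:
  2646 − 530 = 2116 bp
  7178 − 2646 = 4532 bp
  8000 − 7178 = 822 bp
  8363 − 8000 = 363 bp
  9275 − 8363 = 912 bp
  wrap: 10687 − 9275 + 530 = 1942 bp
Sorted largest to smallest: 4532, 2116, 1942, 912, 822, 363 bp.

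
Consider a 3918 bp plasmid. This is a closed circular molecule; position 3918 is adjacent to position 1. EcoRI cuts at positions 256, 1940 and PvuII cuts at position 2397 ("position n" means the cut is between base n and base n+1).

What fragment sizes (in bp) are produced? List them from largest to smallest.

Combined cut positions (sorted): 256, 1940, 2397.
Circular molecule, 3 cuts → 3 fragments:
  1940 − 256 = 1684 bp
  2397 − 1940 = 457 bp
  wrap: 3918 − 2397 + 256 = 1777 bp
Sorted largest to smallest: 1777, 1684, 457 bp.

1777, 1684, 457 bp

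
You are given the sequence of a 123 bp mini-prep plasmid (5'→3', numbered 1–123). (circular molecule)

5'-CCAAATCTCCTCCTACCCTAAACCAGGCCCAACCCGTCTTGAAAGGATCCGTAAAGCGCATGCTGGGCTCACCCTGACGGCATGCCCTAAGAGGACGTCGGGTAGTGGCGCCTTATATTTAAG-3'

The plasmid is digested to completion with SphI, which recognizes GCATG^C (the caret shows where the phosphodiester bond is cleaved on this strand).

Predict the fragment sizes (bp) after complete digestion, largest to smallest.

101, 22 bp

SphI sites (GCATGC) start at positions 58, 80.
SphI cuts after base 5 of each site (before the last base), so after positions 62, 84.
Circular molecule, 2 cuts → 2 fragments:
  63–84 → 22 bp
  85–123 then 1–62 → 39 + 62 = 101 bp
Sorted largest to smallest: 101, 22 bp.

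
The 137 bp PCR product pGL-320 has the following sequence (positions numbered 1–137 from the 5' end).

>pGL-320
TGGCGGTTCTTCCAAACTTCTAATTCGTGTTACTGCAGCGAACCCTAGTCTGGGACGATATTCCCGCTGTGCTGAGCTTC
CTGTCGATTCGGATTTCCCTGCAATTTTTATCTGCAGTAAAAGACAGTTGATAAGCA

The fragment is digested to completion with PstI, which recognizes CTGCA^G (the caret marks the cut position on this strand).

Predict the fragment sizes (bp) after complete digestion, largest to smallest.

79, 37, 21 bp

PstI sites (CTGCAG) start at positions 33, 112.
PstI cuts after base 5 of each site (before the last base), so after positions 37, 116.
Linear molecule, 2 cuts → 3 fragments:
  1–37 → 37 bp
  38–116 → 79 bp
  117–137 → 21 bp
Sorted largest to smallest: 79, 37, 21 bp.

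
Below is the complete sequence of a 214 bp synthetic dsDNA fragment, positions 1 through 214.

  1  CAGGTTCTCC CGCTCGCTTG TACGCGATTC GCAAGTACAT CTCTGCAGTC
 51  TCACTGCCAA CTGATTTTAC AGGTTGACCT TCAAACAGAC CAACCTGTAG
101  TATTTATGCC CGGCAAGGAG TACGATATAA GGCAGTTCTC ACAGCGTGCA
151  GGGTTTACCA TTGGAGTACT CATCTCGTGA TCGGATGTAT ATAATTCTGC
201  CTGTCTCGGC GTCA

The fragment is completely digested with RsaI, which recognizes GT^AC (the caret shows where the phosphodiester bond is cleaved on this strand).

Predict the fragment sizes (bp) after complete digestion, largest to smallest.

RsaI sites (GTAC) start at positions 20, 35, 120, 166.
RsaI cuts after base 2 of each site, so after positions 21, 36, 121, 167.
Linear molecule, 4 cuts → 5 fragments:
  1–21 → 21 bp
  22–36 → 15 bp
  37–121 → 85 bp
  122–167 → 46 bp
  168–214 → 47 bp
Sorted largest to smallest: 85, 47, 46, 21, 15 bp.

85, 47, 46, 21, 15 bp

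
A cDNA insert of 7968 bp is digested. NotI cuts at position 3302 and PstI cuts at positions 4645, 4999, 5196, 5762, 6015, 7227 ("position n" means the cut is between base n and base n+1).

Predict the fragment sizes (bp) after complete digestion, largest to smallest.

Combined cut positions (sorted): 3302, 4645, 4999, 5196, 5762, 6015, 7227.
Linear molecule, 7 cuts → 8 fragments:
  3302 − 0 = 3302 bp
  4645 − 3302 = 1343 bp
  4999 − 4645 = 354 bp
  5196 − 4999 = 197 bp
  5762 − 5196 = 566 bp
  6015 − 5762 = 253 bp
  7227 − 6015 = 1212 bp
  7968 − 7227 = 741 bp
Sorted largest to smallest: 3302, 1343, 1212, 741, 566, 354, 253, 197 bp.

3302, 1343, 1212, 741, 566, 354, 253, 197 bp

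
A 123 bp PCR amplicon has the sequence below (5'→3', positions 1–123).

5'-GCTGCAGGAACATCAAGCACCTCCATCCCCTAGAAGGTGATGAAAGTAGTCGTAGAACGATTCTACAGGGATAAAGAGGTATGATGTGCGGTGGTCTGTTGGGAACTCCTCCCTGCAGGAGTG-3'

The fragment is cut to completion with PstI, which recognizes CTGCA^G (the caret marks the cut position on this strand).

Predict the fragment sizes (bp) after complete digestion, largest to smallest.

PstI sites (CTGCAG) start at positions 2, 113.
PstI cuts after base 5 of each site (before the last base), so after positions 6, 117.
Linear molecule, 2 cuts → 3 fragments:
  1–6 → 6 bp
  7–117 → 111 bp
  118–123 → 6 bp
Sorted largest to smallest: 111, 6, 6 bp.

111, 6, 6 bp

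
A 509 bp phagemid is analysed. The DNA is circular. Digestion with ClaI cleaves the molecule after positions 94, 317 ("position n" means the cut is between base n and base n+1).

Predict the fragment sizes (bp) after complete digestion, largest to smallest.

Circular molecule, 2 cuts → 2 fragments:
  317 − 94 = 223 bp
  wrap: 509 − 317 + 94 = 286 bp
Sorted largest to smallest: 286, 223 bp.

286, 223 bp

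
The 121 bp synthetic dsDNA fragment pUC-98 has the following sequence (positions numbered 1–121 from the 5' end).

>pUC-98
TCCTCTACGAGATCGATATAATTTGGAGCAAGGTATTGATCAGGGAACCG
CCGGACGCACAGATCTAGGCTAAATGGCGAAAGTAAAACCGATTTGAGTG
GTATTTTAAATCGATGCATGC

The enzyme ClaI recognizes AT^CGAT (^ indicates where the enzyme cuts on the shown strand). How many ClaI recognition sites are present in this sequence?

ATCGAT occurs starting at positions 12, 110.
ClaI cuts at 2 sites.

2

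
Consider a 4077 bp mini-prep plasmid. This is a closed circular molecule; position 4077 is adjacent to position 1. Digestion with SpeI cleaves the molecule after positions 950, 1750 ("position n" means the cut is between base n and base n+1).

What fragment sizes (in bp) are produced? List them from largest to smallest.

Circular molecule, 2 cuts → 2 fragments:
  1750 − 950 = 800 bp
  wrap: 4077 − 1750 + 950 = 3277 bp
Sorted largest to smallest: 3277, 800 bp.

3277, 800 bp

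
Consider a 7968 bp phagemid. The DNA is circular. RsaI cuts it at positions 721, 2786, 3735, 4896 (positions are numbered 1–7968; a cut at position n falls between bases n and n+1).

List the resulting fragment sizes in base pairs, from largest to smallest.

Circular molecule, 4 cuts → 4 fragments:
  2786 − 721 = 2065 bp
  3735 − 2786 = 949 bp
  4896 − 3735 = 1161 bp
  wrap: 7968 − 4896 + 721 = 3793 bp
Sorted largest to smallest: 3793, 2065, 1161, 949 bp.

3793, 2065, 1161, 949 bp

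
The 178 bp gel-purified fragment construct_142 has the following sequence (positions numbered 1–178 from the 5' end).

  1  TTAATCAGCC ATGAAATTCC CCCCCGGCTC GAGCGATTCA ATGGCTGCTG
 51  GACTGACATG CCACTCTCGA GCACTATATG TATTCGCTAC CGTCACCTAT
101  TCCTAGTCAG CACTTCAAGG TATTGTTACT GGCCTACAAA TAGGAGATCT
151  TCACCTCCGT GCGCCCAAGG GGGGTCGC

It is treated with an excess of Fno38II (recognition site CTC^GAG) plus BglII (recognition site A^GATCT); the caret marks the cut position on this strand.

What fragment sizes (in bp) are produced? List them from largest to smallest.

Fno38II sites (CTCGAG) start at positions 28, 66.
Fno38II cuts after base 3 of each site, so after positions 30, 68.
The BglII site (AGATCT) starts at position 145.
BglII cuts after the first base of each site, so after position 145.
Combined cut positions: 30, 68, 145.
Linear molecule, 3 cuts → 4 fragments:
  1–30 → 30 bp
  31–68 → 38 bp
  69–145 → 77 bp
  146–178 → 33 bp
Sorted largest to smallest: 77, 38, 33, 30 bp.

77, 38, 33, 30 bp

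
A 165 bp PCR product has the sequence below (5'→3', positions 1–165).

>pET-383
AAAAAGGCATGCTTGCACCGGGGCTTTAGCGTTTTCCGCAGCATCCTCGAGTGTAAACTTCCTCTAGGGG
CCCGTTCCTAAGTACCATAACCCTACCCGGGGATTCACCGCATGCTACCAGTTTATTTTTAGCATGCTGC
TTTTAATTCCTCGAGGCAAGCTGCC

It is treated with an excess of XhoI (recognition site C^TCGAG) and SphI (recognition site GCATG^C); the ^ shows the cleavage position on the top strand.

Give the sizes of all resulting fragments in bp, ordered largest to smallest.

68, 35, 22, 15, 14, 11 bp

XhoI sites (CTCGAG) start at positions 46, 150.
XhoI cuts after the first base of each site, so after positions 46, 150.
SphI sites (GCATGC) start at positions 7, 110, 132.
SphI cuts after base 5 of each site (before the last base), so after positions 11, 114, 136.
Combined cut positions: 11, 46, 114, 136, 150.
Linear molecule, 5 cuts → 6 fragments:
  1–11 → 11 bp
  12–46 → 35 bp
  47–114 → 68 bp
  115–136 → 22 bp
  137–150 → 14 bp
  151–165 → 15 bp
Sorted largest to smallest: 68, 35, 22, 15, 14, 11 bp.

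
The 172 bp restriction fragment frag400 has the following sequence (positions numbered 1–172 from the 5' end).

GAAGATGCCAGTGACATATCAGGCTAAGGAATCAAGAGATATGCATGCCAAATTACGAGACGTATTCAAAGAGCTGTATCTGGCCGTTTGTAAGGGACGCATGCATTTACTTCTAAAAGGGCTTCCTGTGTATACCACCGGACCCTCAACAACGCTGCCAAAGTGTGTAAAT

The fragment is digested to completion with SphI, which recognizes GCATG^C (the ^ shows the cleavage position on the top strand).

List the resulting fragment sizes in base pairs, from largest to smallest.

69, 56, 47 bp

SphI sites (GCATGC) start at positions 43, 99.
SphI cuts after base 5 of each site (before the last base), so after positions 47, 103.
Linear molecule, 2 cuts → 3 fragments:
  1–47 → 47 bp
  48–103 → 56 bp
  104–172 → 69 bp
Sorted largest to smallest: 69, 56, 47 bp.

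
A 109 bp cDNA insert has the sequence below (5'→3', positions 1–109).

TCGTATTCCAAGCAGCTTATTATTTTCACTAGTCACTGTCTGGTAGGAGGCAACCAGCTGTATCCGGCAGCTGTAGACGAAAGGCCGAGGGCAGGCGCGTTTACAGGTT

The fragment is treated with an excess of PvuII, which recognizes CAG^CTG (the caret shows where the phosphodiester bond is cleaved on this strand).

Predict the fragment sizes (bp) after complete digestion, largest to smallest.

PvuII sites (CAGCTG) start at positions 55, 68.
PvuII cuts after base 3 of each site, so after positions 57, 70.
Linear molecule, 2 cuts → 3 fragments:
  1–57 → 57 bp
  58–70 → 13 bp
  71–109 → 39 bp
Sorted largest to smallest: 57, 39, 13 bp.

57, 39, 13 bp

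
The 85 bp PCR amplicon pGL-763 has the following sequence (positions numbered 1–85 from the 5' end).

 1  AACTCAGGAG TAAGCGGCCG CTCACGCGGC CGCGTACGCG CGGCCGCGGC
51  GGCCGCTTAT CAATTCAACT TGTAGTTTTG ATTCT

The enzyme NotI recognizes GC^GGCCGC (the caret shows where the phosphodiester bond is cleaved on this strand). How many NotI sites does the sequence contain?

GCGGCCGC occurs starting at positions 14, 26, 40, 49.
NotI cuts at 4 sites.

4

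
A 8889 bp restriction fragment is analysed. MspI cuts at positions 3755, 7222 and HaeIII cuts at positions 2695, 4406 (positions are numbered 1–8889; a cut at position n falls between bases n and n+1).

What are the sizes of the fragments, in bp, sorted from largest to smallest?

2816, 2695, 1667, 1060, 651 bp

Combined cut positions (sorted): 2695, 3755, 4406, 7222.
Linear molecule, 4 cuts → 5 fragments:
  2695 − 0 = 2695 bp
  3755 − 2695 = 1060 bp
  4406 − 3755 = 651 bp
  7222 − 4406 = 2816 bp
  8889 − 7222 = 1667 bp
Sorted largest to smallest: 2816, 2695, 1667, 1060, 651 bp.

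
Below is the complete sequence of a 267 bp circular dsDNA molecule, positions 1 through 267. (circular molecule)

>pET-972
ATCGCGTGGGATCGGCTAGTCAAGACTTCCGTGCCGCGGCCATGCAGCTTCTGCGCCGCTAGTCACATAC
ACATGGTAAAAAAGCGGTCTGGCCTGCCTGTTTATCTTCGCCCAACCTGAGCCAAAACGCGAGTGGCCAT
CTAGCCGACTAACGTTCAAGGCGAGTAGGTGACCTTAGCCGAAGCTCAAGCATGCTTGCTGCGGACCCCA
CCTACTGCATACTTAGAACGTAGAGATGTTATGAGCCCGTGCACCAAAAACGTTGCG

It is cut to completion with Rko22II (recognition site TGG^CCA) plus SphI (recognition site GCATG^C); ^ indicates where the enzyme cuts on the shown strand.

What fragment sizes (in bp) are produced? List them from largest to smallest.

209, 58 bp

The Rko22II site (TGGCCA) starts at position 134.
Rko22II cuts after base 3 of each site, so after position 136.
The SphI site (GCATGC) starts at position 190.
SphI cuts after base 5 of each site (before the last base), so after position 194.
Combined cut positions: 136, 194.
Circular molecule, 2 cuts → 2 fragments:
  137–194 → 58 bp
  195–267 then 1–136 → 73 + 136 = 209 bp
Sorted largest to smallest: 209, 58 bp.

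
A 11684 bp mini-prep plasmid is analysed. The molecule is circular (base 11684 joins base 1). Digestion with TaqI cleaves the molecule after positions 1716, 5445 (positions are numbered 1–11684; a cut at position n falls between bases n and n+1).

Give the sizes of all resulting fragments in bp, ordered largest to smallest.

7955, 3729 bp

Circular molecule, 2 cuts → 2 fragments:
  5445 − 1716 = 3729 bp
  wrap: 11684 − 5445 + 1716 = 7955 bp
Sorted largest to smallest: 7955, 3729 bp.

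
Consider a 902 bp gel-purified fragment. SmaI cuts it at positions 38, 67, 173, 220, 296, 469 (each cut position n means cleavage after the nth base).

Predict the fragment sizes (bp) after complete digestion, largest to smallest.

Linear molecule, 6 cuts → 7 fragments:
  38 − 0 = 38 bp
  67 − 38 = 29 bp
  173 − 67 = 106 bp
  220 − 173 = 47 bp
  296 − 220 = 76 bp
  469 − 296 = 173 bp
  902 − 469 = 433 bp
Sorted largest to smallest: 433, 173, 106, 76, 47, 38, 29 bp.

433, 173, 106, 76, 47, 38, 29 bp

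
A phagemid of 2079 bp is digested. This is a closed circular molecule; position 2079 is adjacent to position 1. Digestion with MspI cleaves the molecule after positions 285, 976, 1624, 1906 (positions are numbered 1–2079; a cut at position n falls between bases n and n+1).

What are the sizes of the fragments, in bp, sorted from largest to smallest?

Circular molecule, 4 cuts → 4 fragments:
  976 − 285 = 691 bp
  1624 − 976 = 648 bp
  1906 − 1624 = 282 bp
  wrap: 2079 − 1906 + 285 = 458 bp
Sorted largest to smallest: 691, 648, 458, 282 bp.

691, 648, 458, 282 bp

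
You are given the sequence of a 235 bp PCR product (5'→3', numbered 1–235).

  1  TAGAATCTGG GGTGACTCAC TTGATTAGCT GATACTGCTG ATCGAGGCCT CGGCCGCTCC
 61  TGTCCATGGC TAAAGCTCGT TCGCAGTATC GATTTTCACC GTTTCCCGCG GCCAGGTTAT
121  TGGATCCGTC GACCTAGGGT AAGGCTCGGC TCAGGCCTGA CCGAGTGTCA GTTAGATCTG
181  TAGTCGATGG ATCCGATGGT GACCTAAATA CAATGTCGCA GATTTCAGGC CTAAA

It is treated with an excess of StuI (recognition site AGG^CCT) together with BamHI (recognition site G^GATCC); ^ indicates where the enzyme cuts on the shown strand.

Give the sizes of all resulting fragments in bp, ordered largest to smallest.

75, 47, 40, 34, 33, 6 bp

StuI sites (AGGCCT) start at positions 45, 153, 227.
StuI cuts after base 3 of each site, so after positions 47, 155, 229.
BamHI sites (GGATCC) start at positions 122, 189.
BamHI cuts after the first base of each site, so after positions 122, 189.
Combined cut positions: 47, 122, 155, 189, 229.
Linear molecule, 5 cuts → 6 fragments:
  1–47 → 47 bp
  48–122 → 75 bp
  123–155 → 33 bp
  156–189 → 34 bp
  190–229 → 40 bp
  230–235 → 6 bp
Sorted largest to smallest: 75, 47, 40, 34, 33, 6 bp.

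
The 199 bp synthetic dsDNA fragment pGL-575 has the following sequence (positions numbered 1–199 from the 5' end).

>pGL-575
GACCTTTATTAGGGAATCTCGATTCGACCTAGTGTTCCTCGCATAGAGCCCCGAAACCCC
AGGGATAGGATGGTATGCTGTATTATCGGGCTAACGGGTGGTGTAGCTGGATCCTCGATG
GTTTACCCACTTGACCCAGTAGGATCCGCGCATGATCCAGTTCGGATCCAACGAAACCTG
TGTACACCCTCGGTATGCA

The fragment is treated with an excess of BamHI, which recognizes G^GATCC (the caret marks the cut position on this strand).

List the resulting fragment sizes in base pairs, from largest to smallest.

BamHI sites (GGATCC) start at positions 109, 142, 164.
BamHI cuts after the first base of each site, so after positions 109, 142, 164.
Linear molecule, 3 cuts → 4 fragments:
  1–109 → 109 bp
  110–142 → 33 bp
  143–164 → 22 bp
  165–199 → 35 bp
Sorted largest to smallest: 109, 35, 33, 22 bp.

109, 35, 33, 22 bp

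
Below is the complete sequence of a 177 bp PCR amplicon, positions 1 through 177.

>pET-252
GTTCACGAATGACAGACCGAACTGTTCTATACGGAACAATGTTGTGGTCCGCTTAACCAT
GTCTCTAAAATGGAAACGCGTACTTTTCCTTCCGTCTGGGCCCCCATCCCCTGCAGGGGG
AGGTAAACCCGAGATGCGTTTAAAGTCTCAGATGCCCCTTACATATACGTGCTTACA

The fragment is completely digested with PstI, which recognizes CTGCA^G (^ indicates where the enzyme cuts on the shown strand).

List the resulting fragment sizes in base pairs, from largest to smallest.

115, 62 bp

The PstI site (CTGCAG) starts at position 111.
PstI cuts after base 5 of each site (before the last base), so after position 115.
Linear molecule, 1 cut → 2 fragments:
  1–115 → 115 bp
  116–177 → 62 bp
Sorted largest to smallest: 115, 62 bp.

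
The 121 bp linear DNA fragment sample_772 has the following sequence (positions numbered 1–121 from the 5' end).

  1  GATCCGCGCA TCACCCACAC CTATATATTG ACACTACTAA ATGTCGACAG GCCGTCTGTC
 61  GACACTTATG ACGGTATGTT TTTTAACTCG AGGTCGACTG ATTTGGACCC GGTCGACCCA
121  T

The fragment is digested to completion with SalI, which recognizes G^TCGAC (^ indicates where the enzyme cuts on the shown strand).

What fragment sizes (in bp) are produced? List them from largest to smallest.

43, 35, 19, 15, 9 bp

SalI sites (GTCGAC) start at positions 43, 58, 93, 112.
SalI cuts after the first base of each site, so after positions 43, 58, 93, 112.
Linear molecule, 4 cuts → 5 fragments:
  1–43 → 43 bp
  44–58 → 15 bp
  59–93 → 35 bp
  94–112 → 19 bp
  113–121 → 9 bp
Sorted largest to smallest: 43, 35, 19, 15, 9 bp.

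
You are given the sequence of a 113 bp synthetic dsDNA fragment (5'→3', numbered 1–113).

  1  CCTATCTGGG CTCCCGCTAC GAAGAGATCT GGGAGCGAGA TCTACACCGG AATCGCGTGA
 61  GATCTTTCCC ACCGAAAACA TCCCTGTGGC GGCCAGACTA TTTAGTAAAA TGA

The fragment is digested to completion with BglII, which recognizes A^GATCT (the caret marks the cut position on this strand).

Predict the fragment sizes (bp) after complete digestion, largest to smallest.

BglII sites (AGATCT) start at positions 25, 38, 60.
BglII cuts after the first base of each site, so after positions 25, 38, 60.
Linear molecule, 3 cuts → 4 fragments:
  1–25 → 25 bp
  26–38 → 13 bp
  39–60 → 22 bp
  61–113 → 53 bp
Sorted largest to smallest: 53, 25, 22, 13 bp.

53, 25, 22, 13 bp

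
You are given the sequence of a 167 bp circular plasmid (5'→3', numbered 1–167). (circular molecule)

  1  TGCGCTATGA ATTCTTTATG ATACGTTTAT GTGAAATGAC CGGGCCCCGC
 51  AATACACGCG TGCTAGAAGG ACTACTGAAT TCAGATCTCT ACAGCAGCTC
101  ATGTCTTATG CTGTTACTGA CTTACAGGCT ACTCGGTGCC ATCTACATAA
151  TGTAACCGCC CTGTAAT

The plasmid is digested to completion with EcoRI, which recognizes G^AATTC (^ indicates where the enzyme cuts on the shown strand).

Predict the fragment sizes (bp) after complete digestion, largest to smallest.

EcoRI sites (GAATTC) start at positions 9, 77.
EcoRI cuts after the first base of each site, so after positions 9, 77.
Circular molecule, 2 cuts → 2 fragments:
  10–77 → 68 bp
  78–167 then 1–9 → 90 + 9 = 99 bp
Sorted largest to smallest: 99, 68 bp.

99, 68 bp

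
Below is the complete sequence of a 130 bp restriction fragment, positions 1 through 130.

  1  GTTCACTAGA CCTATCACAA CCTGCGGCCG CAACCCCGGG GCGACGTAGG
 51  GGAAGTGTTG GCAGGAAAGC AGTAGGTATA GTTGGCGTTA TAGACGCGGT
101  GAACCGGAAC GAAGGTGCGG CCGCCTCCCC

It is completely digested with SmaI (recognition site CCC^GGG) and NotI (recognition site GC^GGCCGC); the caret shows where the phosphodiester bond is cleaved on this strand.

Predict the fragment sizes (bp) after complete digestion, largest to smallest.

The SmaI site (CCCGGG) starts at position 35.
SmaI cuts after base 3 of each site, so after position 37.
NotI sites (GCGGCCGC) start at positions 24, 117.
NotI cuts after base 2 of each site, so after positions 25, 118.
Combined cut positions: 25, 37, 118.
Linear molecule, 3 cuts → 4 fragments:
  1–25 → 25 bp
  26–37 → 12 bp
  38–118 → 81 bp
  119–130 → 12 bp
Sorted largest to smallest: 81, 25, 12, 12 bp.

81, 25, 12, 12 bp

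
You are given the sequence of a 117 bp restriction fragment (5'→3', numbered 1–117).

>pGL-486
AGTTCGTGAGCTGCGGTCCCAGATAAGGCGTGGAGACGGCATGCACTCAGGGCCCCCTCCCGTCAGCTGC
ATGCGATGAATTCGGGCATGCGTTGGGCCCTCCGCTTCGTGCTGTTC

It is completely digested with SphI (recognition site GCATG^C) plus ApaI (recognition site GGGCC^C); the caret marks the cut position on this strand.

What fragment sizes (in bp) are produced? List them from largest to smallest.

43, 19, 18, 17, 11, 9 bp

SphI sites (GCATGC) start at positions 39, 69, 86.
SphI cuts after base 5 of each site (before the last base), so after positions 43, 73, 90.
ApaI sites (GGGCCC) start at positions 50, 95.
ApaI cuts after base 5 of each site (before the last base), so after positions 54, 99.
Combined cut positions: 43, 54, 73, 90, 99.
Linear molecule, 5 cuts → 6 fragments:
  1–43 → 43 bp
  44–54 → 11 bp
  55–73 → 19 bp
  74–90 → 17 bp
  91–99 → 9 bp
  100–117 → 18 bp
Sorted largest to smallest: 43, 19, 18, 17, 11, 9 bp.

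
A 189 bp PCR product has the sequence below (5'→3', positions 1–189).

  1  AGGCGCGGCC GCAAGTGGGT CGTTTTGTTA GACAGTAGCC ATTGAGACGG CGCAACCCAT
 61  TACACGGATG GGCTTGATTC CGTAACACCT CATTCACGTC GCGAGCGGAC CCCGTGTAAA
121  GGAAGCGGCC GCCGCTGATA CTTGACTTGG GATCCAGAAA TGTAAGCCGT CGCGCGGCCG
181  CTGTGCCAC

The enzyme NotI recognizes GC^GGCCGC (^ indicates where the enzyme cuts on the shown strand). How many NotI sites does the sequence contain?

3

GCGGCCGC occurs starting at positions 5, 125, 174.
NotI cuts at 3 sites.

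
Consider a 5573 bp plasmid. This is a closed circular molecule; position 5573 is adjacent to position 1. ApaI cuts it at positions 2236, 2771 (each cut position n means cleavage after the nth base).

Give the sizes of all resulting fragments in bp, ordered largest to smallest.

Circular molecule, 2 cuts → 2 fragments:
  2771 − 2236 = 535 bp
  wrap: 5573 − 2771 + 2236 = 5038 bp
Sorted largest to smallest: 5038, 535 bp.

5038, 535 bp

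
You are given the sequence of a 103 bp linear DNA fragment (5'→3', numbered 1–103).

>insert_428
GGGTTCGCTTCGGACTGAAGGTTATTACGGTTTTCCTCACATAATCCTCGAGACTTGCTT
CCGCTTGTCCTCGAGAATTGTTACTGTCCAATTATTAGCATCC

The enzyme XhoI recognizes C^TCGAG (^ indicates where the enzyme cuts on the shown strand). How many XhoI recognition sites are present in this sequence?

2

CTCGAG occurs starting at positions 47, 70.
XhoI cuts at 2 sites.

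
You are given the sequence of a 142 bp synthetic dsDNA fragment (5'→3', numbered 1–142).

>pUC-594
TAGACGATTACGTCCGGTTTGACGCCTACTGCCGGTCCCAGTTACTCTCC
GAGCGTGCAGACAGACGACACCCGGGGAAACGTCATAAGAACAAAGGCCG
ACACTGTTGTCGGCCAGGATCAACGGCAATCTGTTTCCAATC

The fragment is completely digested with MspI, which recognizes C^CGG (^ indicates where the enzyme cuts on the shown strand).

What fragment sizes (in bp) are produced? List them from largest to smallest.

MspI sites (CCGG) start at positions 14, 32, 72.
MspI cuts after the first base of each site, so after positions 14, 32, 72.
Linear molecule, 3 cuts → 4 fragments:
  1–14 → 14 bp
  15–32 → 18 bp
  33–72 → 40 bp
  73–142 → 70 bp
Sorted largest to smallest: 70, 40, 18, 14 bp.

70, 40, 18, 14 bp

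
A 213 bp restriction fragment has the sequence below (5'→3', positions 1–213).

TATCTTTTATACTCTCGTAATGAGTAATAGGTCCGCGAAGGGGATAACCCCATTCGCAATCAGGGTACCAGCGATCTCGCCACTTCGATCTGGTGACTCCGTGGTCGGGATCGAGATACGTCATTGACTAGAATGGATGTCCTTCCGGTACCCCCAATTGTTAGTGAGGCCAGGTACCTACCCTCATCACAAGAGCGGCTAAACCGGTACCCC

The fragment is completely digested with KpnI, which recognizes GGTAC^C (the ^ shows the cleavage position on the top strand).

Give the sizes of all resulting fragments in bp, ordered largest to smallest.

KpnI sites (GGTACC) start at positions 64, 147, 173, 206.
KpnI cuts after base 5 of each site (before the last base), so after positions 68, 151, 177, 210.
Linear molecule, 4 cuts → 5 fragments:
  1–68 → 68 bp
  69–151 → 83 bp
  152–177 → 26 bp
  178–210 → 33 bp
  211–213 → 3 bp
Sorted largest to smallest: 83, 68, 33, 26, 3 bp.

83, 68, 33, 26, 3 bp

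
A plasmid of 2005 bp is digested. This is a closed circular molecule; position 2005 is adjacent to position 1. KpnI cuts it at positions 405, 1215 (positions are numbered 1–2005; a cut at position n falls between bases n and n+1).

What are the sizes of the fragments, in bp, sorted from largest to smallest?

Circular molecule, 2 cuts → 2 fragments:
  1215 − 405 = 810 bp
  wrap: 2005 − 1215 + 405 = 1195 bp
Sorted largest to smallest: 1195, 810 bp.

1195, 810 bp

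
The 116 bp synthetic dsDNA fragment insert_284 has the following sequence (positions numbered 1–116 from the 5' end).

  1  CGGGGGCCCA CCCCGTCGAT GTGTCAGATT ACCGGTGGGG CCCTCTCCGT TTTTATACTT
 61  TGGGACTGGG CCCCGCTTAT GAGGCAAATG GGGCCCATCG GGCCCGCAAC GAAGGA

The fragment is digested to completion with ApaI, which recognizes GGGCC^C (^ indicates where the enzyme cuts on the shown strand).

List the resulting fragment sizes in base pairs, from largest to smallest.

ApaI sites (GGGCCC) start at positions 4, 38, 68, 91, 100.
ApaI cuts after base 5 of each site (before the last base), so after positions 8, 42, 72, 95, 104.
Linear molecule, 5 cuts → 6 fragments:
  1–8 → 8 bp
  9–42 → 34 bp
  43–72 → 30 bp
  73–95 → 23 bp
  96–104 → 9 bp
  105–116 → 12 bp
Sorted largest to smallest: 34, 30, 23, 12, 9, 8 bp.

34, 30, 23, 12, 9, 8 bp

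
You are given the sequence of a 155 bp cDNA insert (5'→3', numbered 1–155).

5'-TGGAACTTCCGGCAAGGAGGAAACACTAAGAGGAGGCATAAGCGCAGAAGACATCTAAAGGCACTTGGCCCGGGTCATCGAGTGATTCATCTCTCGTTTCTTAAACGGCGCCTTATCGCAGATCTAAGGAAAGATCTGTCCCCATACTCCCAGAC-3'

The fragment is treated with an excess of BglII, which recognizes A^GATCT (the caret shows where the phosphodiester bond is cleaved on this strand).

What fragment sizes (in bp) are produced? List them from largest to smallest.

120, 23, 12 bp

BglII sites (AGATCT) start at positions 120, 132.
BglII cuts after the first base of each site, so after positions 120, 132.
Linear molecule, 2 cuts → 3 fragments:
  1–120 → 120 bp
  121–132 → 12 bp
  133–155 → 23 bp
Sorted largest to smallest: 120, 23, 12 bp.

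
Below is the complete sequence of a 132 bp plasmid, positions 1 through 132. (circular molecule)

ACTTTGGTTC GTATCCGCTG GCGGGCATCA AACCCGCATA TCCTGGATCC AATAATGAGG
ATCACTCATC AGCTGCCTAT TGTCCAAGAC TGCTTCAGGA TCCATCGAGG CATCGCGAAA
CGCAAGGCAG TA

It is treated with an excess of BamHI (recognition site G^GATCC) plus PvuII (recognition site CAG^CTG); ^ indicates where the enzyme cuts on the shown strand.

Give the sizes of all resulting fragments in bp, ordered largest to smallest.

79, 27, 26 bp

BamHI sites (GGATCC) start at positions 45, 98.
BamHI cuts after the first base of each site, so after positions 45, 98.
The PvuII site (CAGCTG) starts at position 70.
PvuII cuts after base 3 of each site, so after position 72.
Combined cut positions: 45, 72, 98.
Circular molecule, 3 cuts → 3 fragments:
  46–72 → 27 bp
  73–98 → 26 bp
  99–132 then 1–45 → 34 + 45 = 79 bp
Sorted largest to smallest: 79, 27, 26 bp.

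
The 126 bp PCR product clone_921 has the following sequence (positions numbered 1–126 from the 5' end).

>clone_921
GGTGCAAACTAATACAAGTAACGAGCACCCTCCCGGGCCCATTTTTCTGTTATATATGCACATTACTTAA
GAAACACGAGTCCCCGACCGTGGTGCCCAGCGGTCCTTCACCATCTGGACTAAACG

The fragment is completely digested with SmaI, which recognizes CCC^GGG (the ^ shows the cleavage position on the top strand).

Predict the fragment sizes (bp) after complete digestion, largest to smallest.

The SmaI site (CCCGGG) starts at position 32.
SmaI cuts after base 3 of each site, so after position 34.
Linear molecule, 1 cut → 2 fragments:
  1–34 → 34 bp
  35–126 → 92 bp
Sorted largest to smallest: 92, 34 bp.

92, 34 bp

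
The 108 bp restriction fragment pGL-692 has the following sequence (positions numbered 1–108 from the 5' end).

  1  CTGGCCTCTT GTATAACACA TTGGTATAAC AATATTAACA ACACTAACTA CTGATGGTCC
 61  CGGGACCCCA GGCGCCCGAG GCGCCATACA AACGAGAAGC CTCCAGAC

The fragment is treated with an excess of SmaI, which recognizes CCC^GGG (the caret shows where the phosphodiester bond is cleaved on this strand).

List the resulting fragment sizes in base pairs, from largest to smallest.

The SmaI site (CCCGGG) starts at position 59.
SmaI cuts after base 3 of each site, so after position 61.
Linear molecule, 1 cut → 2 fragments:
  1–61 → 61 bp
  62–108 → 47 bp
Sorted largest to smallest: 61, 47 bp.

61, 47 bp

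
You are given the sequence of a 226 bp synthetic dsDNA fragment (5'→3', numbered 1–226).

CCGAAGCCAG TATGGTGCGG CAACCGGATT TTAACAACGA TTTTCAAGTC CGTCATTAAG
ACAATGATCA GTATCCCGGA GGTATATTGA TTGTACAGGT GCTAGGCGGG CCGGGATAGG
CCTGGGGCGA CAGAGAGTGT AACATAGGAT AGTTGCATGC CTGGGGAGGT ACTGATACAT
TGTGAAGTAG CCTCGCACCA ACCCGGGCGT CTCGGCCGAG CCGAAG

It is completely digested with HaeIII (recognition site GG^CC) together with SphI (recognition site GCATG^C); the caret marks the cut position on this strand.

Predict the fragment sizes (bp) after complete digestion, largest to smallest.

HaeIII sites (GGCC) start at positions 109, 119, 214.
HaeIII cuts after base 2 of each site, so after positions 110, 120, 215.
The SphI site (GCATGC) starts at position 155.
SphI cuts after base 5 of each site (before the last base), so after position 159.
Combined cut positions: 110, 120, 159, 215.
Linear molecule, 4 cuts → 5 fragments:
  1–110 → 110 bp
  111–120 → 10 bp
  121–159 → 39 bp
  160–215 → 56 bp
  216–226 → 11 bp
Sorted largest to smallest: 110, 56, 39, 11, 10 bp.

110, 56, 39, 11, 10 bp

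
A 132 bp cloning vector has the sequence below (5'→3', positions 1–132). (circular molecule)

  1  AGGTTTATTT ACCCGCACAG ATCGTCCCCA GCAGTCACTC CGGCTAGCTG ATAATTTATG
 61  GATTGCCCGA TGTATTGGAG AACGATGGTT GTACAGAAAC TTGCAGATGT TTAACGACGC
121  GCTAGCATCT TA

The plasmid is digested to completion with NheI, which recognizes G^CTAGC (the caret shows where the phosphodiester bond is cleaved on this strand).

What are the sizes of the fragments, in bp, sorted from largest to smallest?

NheI sites (GCTAGC) start at positions 43, 121.
NheI cuts after the first base of each site, so after positions 43, 121.
Circular molecule, 2 cuts → 2 fragments:
  44–121 → 78 bp
  122–132 then 1–43 → 11 + 43 = 54 bp
Sorted largest to smallest: 78, 54 bp.

78, 54 bp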